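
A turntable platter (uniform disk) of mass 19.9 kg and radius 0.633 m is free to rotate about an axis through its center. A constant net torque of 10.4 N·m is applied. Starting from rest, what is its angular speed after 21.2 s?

I = ½MR² = (1/2)(19.9)(0.633)² = 3.987 kg·m².
α = τ/I = 10.4/3.987 = 2.609 rad/s².
ω = ω₀ + αt = 0 + (2.609)(21.2) = 55.30 rad/s.

ω ≈ 55.3 rad/s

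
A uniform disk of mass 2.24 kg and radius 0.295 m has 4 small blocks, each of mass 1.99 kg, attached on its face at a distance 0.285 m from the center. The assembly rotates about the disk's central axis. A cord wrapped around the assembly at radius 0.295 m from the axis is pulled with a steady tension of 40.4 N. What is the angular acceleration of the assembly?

α ≈ 16.0 rad/s²

I_disk = ½MR² = ½(2.24)(0.295)² = 0.09747 kg·m².
I_blocks = 4·m·r² = 4(1.99)(0.285)² = 0.6466 kg·m².
Total I = 0.7440 kg·m².
τ = F r = (40.4)(0.295) = 11.92 N·m.
α = τ/I = 11.92/0.7440 = 16.02 rad/s².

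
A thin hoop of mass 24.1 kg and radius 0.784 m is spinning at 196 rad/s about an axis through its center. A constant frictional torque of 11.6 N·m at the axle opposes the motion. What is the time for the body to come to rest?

t ≈ 250 s

I = MR² = (24.1)(0.784)² = 14.81 kg·m².
The net torque has magnitude 11.6 N·m, opposing ω.
|α| = τ/I = 11.60/14.81 = 0.7831 rad/s² (deceleration).
0 = ω₀ − |α|t ⇒ t = ω₀/|α| = 196/0.7831 = 250.3 s.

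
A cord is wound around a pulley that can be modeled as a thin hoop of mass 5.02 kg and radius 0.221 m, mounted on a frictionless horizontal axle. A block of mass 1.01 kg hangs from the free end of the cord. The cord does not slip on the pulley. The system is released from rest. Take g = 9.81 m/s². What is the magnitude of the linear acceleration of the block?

I = MR² = (5.02)(0.221)² = 0.2452 kg·m².
Block: mg − T = ma. Pulley: TR = Iα. No-slip: a = αR, so T = (I/R²)a = 5.020·a.
Then mg = (m + 5.020)a, so a = (1.01)(9.81)/(1.01 + 5.020) = 1.643 m/s².

a ≈ 1.64 m/s²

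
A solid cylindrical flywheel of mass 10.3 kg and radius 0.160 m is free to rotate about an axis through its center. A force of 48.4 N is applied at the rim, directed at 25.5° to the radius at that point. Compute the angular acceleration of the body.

α ≈ 25.3 rad/s²

I = ½MR² = (1/2)(10.3)(0.160)² = 0.1318 kg·m².
Only the tangential component produces torque: τ = F R sinθ = (48.4)(0.160) sin 25.5° = 3.334 N·m.
From τ = Iα: α = 3.334/0.1318 = 25.29 rad/s².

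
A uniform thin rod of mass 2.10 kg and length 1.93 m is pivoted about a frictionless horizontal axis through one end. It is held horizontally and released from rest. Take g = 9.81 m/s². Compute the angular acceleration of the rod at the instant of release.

α ≈ 7.62 rad/s²

About the pivot, I = (1/3)ML² = (1/3)(2.10)(1.93)² = 2.607 kg·m².
The weight acts at the center, a distance L/2 = 0.9650 m from the pivot; τ = Mg(L/2) = 19.88 N·m.
α = τ/I = 19.88/2.607 = 7.624 rad/s².
(Equivalently α = (3g/(2L)) = 7.624 rad/s².)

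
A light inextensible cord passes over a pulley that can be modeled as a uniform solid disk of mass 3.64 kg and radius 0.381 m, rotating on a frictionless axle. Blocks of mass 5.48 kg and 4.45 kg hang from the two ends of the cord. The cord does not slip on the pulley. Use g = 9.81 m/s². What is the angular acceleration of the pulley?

α ≈ 2.26 rad/s²

I = ½MR² = (1/2)(3.64)(0.381)² = 0.2642 kg·m².
Heavier block: m₁g − T₁ = m₁a. Lighter block: T₂ − m₂g = m₂a.
Pulley: (T₁ − T₂)R = Iα = I(a/R), so T₁ − T₂ = (I/R²)a = (1/2)M_p a = 1.820·a.
Adding the three: (m₁ − m₂)g = (m₁ + m₂ + 1.820)a, so a = (5.48 − 4.45)(9.81)/(5.48 + 4.45 + 1.820) = 0.8599 m/s².
α = a/R = 0.8599/0.381 = 2.257 rad/s².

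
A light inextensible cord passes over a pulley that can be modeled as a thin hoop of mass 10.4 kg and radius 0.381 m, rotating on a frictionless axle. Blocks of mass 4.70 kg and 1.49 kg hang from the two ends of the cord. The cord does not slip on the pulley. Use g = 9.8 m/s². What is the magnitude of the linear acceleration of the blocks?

I = MR² = (10.4)(0.381)² = 1.510 kg·m².
Heavier block: m₁g − T₁ = m₁a. Lighter block: T₂ − m₂g = m₂a.
Pulley: (T₁ − T₂)R = Iα = I(a/R), so T₁ − T₂ = (I/R²)a = 1·M_p a = 10.40·a.
Adding the three: (m₁ − m₂)g = (m₁ + m₂ + 10.40)a, so a = (4.70 − 1.49)(9.8)/(4.70 + 1.49 + 10.40) = 1.896 m/s².

a ≈ 1.90 m/s²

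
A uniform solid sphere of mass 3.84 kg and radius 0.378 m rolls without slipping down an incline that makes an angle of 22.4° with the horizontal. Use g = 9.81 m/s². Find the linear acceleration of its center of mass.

Translation along the incline: Mg sinθ − f = Ma.
Rotation about the center: fR = Iα with I = (2/5)MR². No-slip gives a = αR, so f = (I/R²)a = (2/5)M a.
Substituting: Mg sinθ = (1 + 0.4000)Ma, so a = g sinθ/(1 + 0.4000) = (9.81) sin 22.4° / 1.400 = 2.670 m/s².

a ≈ 2.67 m/s²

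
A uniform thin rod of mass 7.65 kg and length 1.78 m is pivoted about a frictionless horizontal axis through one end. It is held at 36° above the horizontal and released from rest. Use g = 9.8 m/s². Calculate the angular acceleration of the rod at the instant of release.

About the pivot, I = (1/3)ML² = (1/3)(7.65)(1.78)² = 8.079 kg·m².
The weight acts at the center, a distance L/2 = 0.8900 m from the pivot; τ = Mg(L/2) cos 36° = 53.98 N·m.
α = τ/I = 53.98/8.079 = 6.681 rad/s².

α ≈ 6.68 rad/s²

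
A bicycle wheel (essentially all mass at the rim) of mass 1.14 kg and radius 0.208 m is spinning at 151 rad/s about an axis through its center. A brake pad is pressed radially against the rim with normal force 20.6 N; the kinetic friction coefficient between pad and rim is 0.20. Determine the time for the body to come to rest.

I = MR² = (1.14)(0.208)² = 0.04932 kg·m².
Friction force f = μN = (0.20)(20.6) = 4.120 N at the rim; torque magnitude τ = fR = 0.8570 N·m, opposing ω.
|α| = τ/I = 0.8570/0.04932 = 17.38 rad/s² (deceleration).
0 = ω₀ − |α|t ⇒ t = ω₀/|α| = 151/17.38 = 8.691 s.

t ≈ 8.69 s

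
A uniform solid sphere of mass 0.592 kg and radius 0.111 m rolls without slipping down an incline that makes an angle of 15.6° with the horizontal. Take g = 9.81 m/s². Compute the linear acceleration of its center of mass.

Translation along the incline: Mg sinθ − f = Ma.
Rotation about the center: fR = Iα with I = (2/5)MR². No-slip gives a = αR, so f = (I/R²)a = (2/5)M a.
Substituting: Mg sinθ = (1 + 0.4000)Ma, so a = g sinθ/(1 + 0.4000) = (9.81) sin 15.6° / 1.400 = 1.884 m/s².

a ≈ 1.88 m/s²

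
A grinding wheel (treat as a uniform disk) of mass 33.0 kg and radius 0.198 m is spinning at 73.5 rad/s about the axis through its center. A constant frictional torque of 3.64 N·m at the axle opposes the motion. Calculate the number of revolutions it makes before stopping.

I = ½MR² = (1/2)(33.0)(0.198)² = 0.6469 kg·m².
The net torque has magnitude 3.64 N·m, opposing ω.
|α| = τ/I = 3.640/0.6469 = 5.627 rad/s² (deceleration).
ω² = ω₀² − 2|α|θ with ω = 0 ⇒ θ = ω₀²/(2|α|) = 480.0 rad = 76.40 rev.

≈ 76.4 revolutions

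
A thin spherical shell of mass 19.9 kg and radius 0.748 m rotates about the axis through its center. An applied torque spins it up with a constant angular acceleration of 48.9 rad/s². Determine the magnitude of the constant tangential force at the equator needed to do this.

F ≈ 485 N

I = (2/3)MR² = (2/3)(19.9)(0.748)² = 7.423 kg·m².
The required torque is τ = Iα = (7.423)(48.90) = 363.0 N·m.
A tangential force at the equator gives τ = FR, so F = τ/R = 363.0/0.748 = 485.3 N.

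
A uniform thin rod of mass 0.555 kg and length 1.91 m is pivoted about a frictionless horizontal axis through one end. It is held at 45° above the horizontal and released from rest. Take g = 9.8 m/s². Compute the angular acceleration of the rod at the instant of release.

About the pivot, I = (1/3)ML² = (1/3)(0.555)(1.91)² = 0.6749 kg·m².
The weight acts at the center, a distance L/2 = 0.9550 m from the pivot; τ = Mg(L/2) cos 45° = 3.673 N·m.
α = τ/I = 3.673/0.6749 = 5.442 rad/s².

α ≈ 5.44 rad/s²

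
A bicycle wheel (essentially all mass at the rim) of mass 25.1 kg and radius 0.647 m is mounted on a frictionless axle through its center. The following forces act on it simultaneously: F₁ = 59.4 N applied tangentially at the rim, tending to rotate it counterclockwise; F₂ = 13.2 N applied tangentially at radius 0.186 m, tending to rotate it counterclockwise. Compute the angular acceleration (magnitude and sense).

I = MR² = (25.1)(0.647)² = 10.51 kg·m².
Taking counterclockwise as positive: τ₁ = +(59.4)(0.647) = +38.43 N·m; τ₂ = +(13.2)(0.186) = +2.455 N·m.
Net torque τ = 40.89 N·m.
α = τ/I = 40.89/10.51 = 3.891 rad/s².

α ≈ 3.89 rad/s², counterclockwise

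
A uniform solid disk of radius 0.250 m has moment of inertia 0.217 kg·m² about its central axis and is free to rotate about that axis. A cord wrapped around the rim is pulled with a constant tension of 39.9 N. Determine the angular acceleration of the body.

α ≈ 46.0 rad/s²

τ = F R = (39.9)(0.250) = 9.975 N·m.
From τ = Iα: α = 9.975/0.2170 = 45.97 rad/s².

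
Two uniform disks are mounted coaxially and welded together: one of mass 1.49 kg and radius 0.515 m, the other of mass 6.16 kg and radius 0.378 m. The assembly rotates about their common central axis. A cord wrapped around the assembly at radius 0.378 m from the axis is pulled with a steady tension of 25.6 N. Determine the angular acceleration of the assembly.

I = ½M₁R₁² + ½M₂R₂² = ½(1.49)(0.515)² + ½(6.16)(0.378)² = 0.6377 kg·m².
τ = F r = (25.6)(0.378) = 9.677 N·m.
α = τ/I = 9.677/0.6377 = 15.18 rad/s².

α ≈ 15.2 rad/s²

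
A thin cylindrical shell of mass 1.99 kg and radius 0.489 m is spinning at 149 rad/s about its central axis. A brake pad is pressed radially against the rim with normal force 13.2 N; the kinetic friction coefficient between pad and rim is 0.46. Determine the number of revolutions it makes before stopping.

≈ 283 revolutions

I = MR² = (1.99)(0.489)² = 0.4759 kg·m².
Friction force f = μN = (0.46)(13.2) = 6.072 N at the rim; torque magnitude τ = fR = 2.969 N·m, opposing ω.
|α| = τ/I = 2.969/0.4759 = 6.240 rad/s² (deceleration).
ω² = ω₀² − 2|α|θ with ω = 0 ⇒ θ = ω₀²/(2|α|) = 1779 rad = 283.1 rev.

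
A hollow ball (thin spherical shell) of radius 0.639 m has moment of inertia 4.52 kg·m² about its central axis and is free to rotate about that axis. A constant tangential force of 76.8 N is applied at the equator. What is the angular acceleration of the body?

α ≈ 10.9 rad/s²

τ = F R = (76.8)(0.639) = 49.08 N·m.
Newton's second law for rotation, τ = Iα, gives α = τ/I = 49.08/4.520 = 10.86 rad/s².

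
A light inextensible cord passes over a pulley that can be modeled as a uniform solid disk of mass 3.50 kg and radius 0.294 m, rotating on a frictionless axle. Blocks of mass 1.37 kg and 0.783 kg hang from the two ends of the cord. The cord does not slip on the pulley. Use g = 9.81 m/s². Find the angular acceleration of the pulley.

α ≈ 5.02 rad/s²

I = ½MR² = (1/2)(3.50)(0.294)² = 0.1513 kg·m².
Heavier block: m₁g − T₁ = m₁a. Lighter block: T₂ − m₂g = m₂a.
Pulley: (T₁ − T₂)R = Iα = I(a/R), so T₁ − T₂ = (I/R²)a = (1/2)M_p a = 1.750·a.
Adding the three: (m₁ − m₂)g = (m₁ + m₂ + 1.750)a, so a = (1.37 − 0.783)(9.81)/(1.37 + 0.783 + 1.750) = 1.475 m/s².
α = a/R = 1.475/0.294 = 5.018 rad/s².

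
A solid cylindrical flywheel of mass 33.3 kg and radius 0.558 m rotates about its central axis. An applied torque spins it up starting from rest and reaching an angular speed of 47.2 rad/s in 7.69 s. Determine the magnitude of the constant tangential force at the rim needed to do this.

F ≈ 57.0 N

I = ½MR² = (1/2)(33.3)(0.558)² = 5.184 kg·m².
α = Δω/Δt = (47.2 − 0)/7.69 = 6.138 rad/s².
The required torque is τ = Iα = (5.184)(6.138) = 31.82 N·m.
A tangential force at the rim gives τ = FR, so F = τ/R = 31.82/0.558 = 57.02 N.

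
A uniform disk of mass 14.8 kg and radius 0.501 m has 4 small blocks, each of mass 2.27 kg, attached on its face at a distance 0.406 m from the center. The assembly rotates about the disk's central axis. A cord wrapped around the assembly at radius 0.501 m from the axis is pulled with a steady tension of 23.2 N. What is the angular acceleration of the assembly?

α ≈ 3.47 rad/s²

I_disk = ½MR² = ½(14.8)(0.501)² = 1.857 kg·m².
I_blocks = 4·m·r² = 4(2.27)(0.406)² = 1.497 kg·m².
Total I = 3.354 kg·m².
τ = F r = (23.2)(0.501) = 11.62 N·m.
α = τ/I = 11.62/3.354 = 3.465 rad/s².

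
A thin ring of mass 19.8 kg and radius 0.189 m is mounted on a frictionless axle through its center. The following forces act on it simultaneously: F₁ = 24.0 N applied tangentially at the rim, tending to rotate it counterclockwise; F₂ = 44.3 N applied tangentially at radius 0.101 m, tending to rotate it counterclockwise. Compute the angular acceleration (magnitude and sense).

α ≈ 12.7 rad/s², counterclockwise

I = MR² = (19.8)(0.189)² = 0.7073 kg·m².
Taking counterclockwise as positive: τ₁ = +(24.0)(0.189) = +4.536 N·m; τ₂ = +(44.3)(0.101) = +4.474 N·m.
Net torque τ = 9.010 N·m.
α = τ/I = 9.010/0.7073 = 12.74 rad/s².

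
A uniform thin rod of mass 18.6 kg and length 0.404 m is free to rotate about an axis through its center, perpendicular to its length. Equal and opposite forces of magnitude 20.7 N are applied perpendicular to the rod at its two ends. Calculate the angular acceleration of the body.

α ≈ 33.1 rad/s²

I = (1/12)ML² = (1/12)(18.6)(0.404)² = 0.2530 kg·m².
The couple gives τ = F·(L/2) + F·(L/2) = F L = (20.7)(0.404) = 8.363 N·m.
Newton's second law for rotation, τ = Iα, gives α = τ/I = 8.363/0.2530 = 33.06 rad/s².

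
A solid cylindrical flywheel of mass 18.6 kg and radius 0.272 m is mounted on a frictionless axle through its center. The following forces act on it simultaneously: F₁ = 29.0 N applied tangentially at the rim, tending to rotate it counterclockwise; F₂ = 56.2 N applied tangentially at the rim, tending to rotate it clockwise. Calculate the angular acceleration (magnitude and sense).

α ≈ 10.8 rad/s², clockwise

I = ½MR² = (1/2)(18.6)(0.272)² = 0.6881 kg·m².
Taking counterclockwise as positive: τ₁ = +(29.0)(0.272) = +7.888 N·m; τ₂ = −(56.2)(0.272) = −15.29 N·m.
Net torque τ = -7.398 N·m.
α = τ/I = -7.398/0.6881 = -10.75 rad/s².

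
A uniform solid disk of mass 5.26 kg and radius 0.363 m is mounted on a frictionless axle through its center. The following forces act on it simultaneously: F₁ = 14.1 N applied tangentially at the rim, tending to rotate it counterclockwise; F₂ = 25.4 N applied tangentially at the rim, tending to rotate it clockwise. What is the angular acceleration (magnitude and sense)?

α ≈ 11.8 rad/s², clockwise

I = ½MR² = (1/2)(5.26)(0.363)² = 0.3466 kg·m².
Taking counterclockwise as positive: τ₁ = +(14.1)(0.363) = +5.118 N·m; τ₂ = −(25.4)(0.363) = −9.220 N·m.
Net torque τ = -4.102 N·m.
α = τ/I = -4.102/0.3466 = -11.84 rad/s².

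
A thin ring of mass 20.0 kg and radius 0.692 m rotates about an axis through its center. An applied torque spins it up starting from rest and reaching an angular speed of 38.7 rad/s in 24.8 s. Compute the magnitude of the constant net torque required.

I = MR² = (20.0)(0.692)² = 9.577 kg·m².
α = Δω/Δt = (38.7 − 0)/24.8 = 1.560 rad/s².
τ = Iα = (9.577)(1.560) = 14.95 N·m.

τ ≈ 14.9 N·m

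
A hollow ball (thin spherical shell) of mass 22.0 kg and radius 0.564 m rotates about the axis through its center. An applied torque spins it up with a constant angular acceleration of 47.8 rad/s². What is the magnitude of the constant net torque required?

τ ≈ 223 N·m

I = (2/3)MR² = (2/3)(22.0)(0.564)² = 4.665 kg·m².
τ = Iα = (4.665)(47.80) = 223.0 N·m.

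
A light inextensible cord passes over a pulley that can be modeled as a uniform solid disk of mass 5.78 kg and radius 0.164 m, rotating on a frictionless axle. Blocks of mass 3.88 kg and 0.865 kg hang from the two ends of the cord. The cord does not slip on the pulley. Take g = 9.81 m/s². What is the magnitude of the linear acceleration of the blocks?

I = ½MR² = (1/2)(5.78)(0.164)² = 0.07773 kg·m².
Heavier block: m₁g − T₁ = m₁a. Lighter block: T₂ − m₂g = m₂a.
Pulley: (T₁ − T₂)R = Iα = I(a/R), so T₁ − T₂ = (I/R²)a = (1/2)M_p a = 2.890·a.
Adding the three: (m₁ − m₂)g = (m₁ + m₂ + 2.890)a, so a = (3.88 − 0.865)(9.81)/(3.88 + 0.865 + 2.890) = 3.874 m/s².

a ≈ 3.87 m/s²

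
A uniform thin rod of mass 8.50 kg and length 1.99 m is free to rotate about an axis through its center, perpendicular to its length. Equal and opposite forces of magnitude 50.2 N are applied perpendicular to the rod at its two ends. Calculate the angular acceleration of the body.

I = (1/12)ML² = (1/12)(8.50)(1.99)² = 2.805 kg·m².
The couple gives τ = F·(L/2) + F·(L/2) = F L = (50.2)(1.99) = 99.90 N·m.
Newton's second law for rotation, τ = Iα, gives α = τ/I = 99.90/2.805 = 35.61 rad/s².

α ≈ 35.6 rad/s²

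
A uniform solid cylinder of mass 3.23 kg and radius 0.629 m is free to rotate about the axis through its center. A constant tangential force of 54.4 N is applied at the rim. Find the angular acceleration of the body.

α ≈ 53.6 rad/s²

I = ½MR² = (1/2)(3.23)(0.629)² = 0.6390 kg·m².
τ = F R = (54.4)(0.629) = 34.22 N·m.
From τ = Iα: α = 34.22/0.6390 = 53.55 rad/s².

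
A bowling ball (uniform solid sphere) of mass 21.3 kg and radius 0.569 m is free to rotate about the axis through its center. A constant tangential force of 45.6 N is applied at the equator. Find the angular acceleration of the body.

I = (2/5)MR² = (2/5)(21.3)(0.569)² = 2.758 kg·m².
τ = F R = (45.6)(0.569) = 25.95 N·m.
From τ = Iα: α = 25.95/2.758 = 9.406 rad/s².

α ≈ 9.41 rad/s²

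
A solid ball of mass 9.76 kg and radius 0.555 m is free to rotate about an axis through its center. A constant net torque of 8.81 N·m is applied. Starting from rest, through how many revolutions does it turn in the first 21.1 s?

I = (2/5)MR² = (2/5)(9.76)(0.555)² = 1.203 kg·m².
α = τ/I = 8.81/1.203 = 7.326 rad/s².
θ = ½αt² = ½(7.326)(21.1)² = 1631 rad.
Revolutions = θ/(2π) = 259.6.

≈ 260 revolutions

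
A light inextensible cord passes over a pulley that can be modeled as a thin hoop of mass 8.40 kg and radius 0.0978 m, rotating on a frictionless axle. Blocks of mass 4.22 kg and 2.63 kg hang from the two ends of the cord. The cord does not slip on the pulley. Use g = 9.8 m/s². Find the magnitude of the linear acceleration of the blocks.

a ≈ 1.02 m/s²

I = MR² = (8.40)(0.0978)² = 0.08034 kg·m².
Heavier block: m₁g − T₁ = m₁a. Lighter block: T₂ − m₂g = m₂a.
Pulley: (T₁ − T₂)R = Iα = I(a/R), so T₁ − T₂ = (I/R²)a = 1·M_p a = 8.400·a.
Adding the three: (m₁ − m₂)g = (m₁ + m₂ + 8.400)a, so a = (4.22 − 2.63)(9.8)/(4.22 + 2.63 + 8.400) = 1.022 m/s².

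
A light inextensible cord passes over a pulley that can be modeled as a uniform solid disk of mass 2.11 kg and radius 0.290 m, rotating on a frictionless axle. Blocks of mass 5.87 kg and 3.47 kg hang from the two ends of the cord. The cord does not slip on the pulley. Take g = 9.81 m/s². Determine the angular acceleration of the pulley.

I = ½MR² = (1/2)(2.11)(0.290)² = 0.08873 kg·m².
Heavier block: m₁g − T₁ = m₁a. Lighter block: T₂ − m₂g = m₂a.
Pulley: (T₁ − T₂)R = Iα = I(a/R), so T₁ − T₂ = (I/R²)a = (1/2)M_p a = 1.055·a.
Adding the three: (m₁ − m₂)g = (m₁ + m₂ + 1.055)a, so a = (5.87 − 3.47)(9.81)/(5.87 + 3.47 + 1.055) = 2.265 m/s².
α = a/R = 2.265/0.290 = 7.810 rad/s².

α ≈ 7.81 rad/s²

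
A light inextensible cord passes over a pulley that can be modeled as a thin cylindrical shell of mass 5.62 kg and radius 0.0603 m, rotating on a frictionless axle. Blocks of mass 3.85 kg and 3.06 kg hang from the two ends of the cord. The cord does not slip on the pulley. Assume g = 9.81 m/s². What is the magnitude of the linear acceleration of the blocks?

a ≈ 0.619 m/s²

I = MR² = (5.62)(0.0603)² = 0.02043 kg·m².
Heavier block: m₁g − T₁ = m₁a. Lighter block: T₂ − m₂g = m₂a.
Pulley: (T₁ − T₂)R = Iα = I(a/R), so T₁ − T₂ = (I/R²)a = 1·M_p a = 5.620·a.
Adding the three: (m₁ − m₂)g = (m₁ + m₂ + 5.620)a, so a = (3.85 − 3.06)(9.81)/(3.85 + 3.06 + 5.620) = 0.6185 m/s².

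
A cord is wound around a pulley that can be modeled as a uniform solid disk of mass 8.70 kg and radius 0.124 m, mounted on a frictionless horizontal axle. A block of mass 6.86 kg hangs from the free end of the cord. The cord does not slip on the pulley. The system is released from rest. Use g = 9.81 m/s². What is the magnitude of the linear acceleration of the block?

a ≈ 6.00 m/s²

I = ½MR² = (1/2)(8.70)(0.124)² = 0.06689 kg·m².
Block: mg − T = ma. Pulley: TR = Iα. No-slip: a = αR, so T = (I/R²)a = 4.350·a.
Then mg = (m + 4.350)a, so a = (6.86)(9.81)/(6.86 + 4.350) = 6.003 m/s².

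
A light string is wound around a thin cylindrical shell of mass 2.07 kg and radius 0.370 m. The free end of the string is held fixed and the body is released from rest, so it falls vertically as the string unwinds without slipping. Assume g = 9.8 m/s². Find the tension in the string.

T ≈ 10.1 N

Translation: Mg − T = Ma. Rotation about the center: TR = Iα with I = MR².
With a = αR: T = (I/R²)a = M a, so Mg = (1 + 1.000)Ma.
a = g/(1 + 1.000) = 9.8/2.000 = 4.900 m/s².
T = 1.000·M·a = (1.000)(2.07)(4.900) = 10.14 N.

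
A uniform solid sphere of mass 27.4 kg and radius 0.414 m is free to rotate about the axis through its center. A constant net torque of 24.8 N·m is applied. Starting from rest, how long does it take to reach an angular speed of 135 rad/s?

t ≈ 10.2 s

I = (2/5)MR² = (2/5)(27.4)(0.414)² = 1.879 kg·m².
α = τ/I = 24.8/1.879 = 13.20 rad/s².
ω = αt ⇒ t = ω/α = 135/13.20 = 10.23 s.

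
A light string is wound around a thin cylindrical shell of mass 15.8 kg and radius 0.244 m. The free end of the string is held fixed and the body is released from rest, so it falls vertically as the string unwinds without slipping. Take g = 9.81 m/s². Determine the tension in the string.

Translation: Mg − T = Ma. Rotation about the center: TR = Iα with I = MR².
With a = αR: T = (I/R²)a = M a, so Mg = (1 + 1.000)Ma.
a = g/(1 + 1.000) = 9.81/2.000 = 4.905 m/s².
T = 1.000·M·a = (1.000)(15.8)(4.905) = 77.50 N.

T ≈ 77.5 N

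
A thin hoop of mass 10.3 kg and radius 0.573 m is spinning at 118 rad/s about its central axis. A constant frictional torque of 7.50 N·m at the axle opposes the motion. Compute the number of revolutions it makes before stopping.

I = MR² = (10.3)(0.573)² = 3.382 kg·m².
The net torque has magnitude 7.50 N·m, opposing ω.
|α| = τ/I = 7.500/3.382 = 2.218 rad/s² (deceleration).
ω² = ω₀² − 2|α|θ with ω = 0 ⇒ θ = ω₀²/(2|α|) = 3139 rad = 499.6 rev.

≈ 500 revolutions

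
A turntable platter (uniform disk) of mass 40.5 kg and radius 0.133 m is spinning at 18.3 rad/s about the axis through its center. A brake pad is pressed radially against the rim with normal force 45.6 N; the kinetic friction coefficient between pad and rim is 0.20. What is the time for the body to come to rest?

I = ½MR² = (1/2)(40.5)(0.133)² = 0.3582 kg·m².
Friction force f = μN = (0.20)(45.6) = 9.120 N at the rim; torque magnitude τ = fR = 1.213 N·m, opposing ω.
|α| = τ/I = 1.213/0.3582 = 3.386 rad/s² (deceleration).
0 = ω₀ − |α|t ⇒ t = ω₀/|α| = 18.3/3.386 = 5.404 s.

t ≈ 5.40 s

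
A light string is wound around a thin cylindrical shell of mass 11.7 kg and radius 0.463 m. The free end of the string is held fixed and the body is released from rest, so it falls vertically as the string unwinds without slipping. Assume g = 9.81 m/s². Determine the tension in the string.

T ≈ 57.4 N

Translation: Mg − T = Ma. Rotation about the center: TR = Iα with I = MR².
With a = αR: T = (I/R²)a = M a, so Mg = (1 + 1.000)Ma.
a = g/(1 + 1.000) = 9.81/2.000 = 4.905 m/s².
T = 1.000·M·a = (1.000)(11.7)(4.905) = 57.39 N.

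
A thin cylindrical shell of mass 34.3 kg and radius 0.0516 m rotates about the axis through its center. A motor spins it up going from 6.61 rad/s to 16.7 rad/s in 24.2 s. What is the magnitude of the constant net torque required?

I = MR² = (34.3)(0.0516)² = 0.09133 kg·m².
α = Δω/Δt = (16.7 − 6.61)/24.2 = 0.4169 rad/s².
τ = Iα = (0.09133)(0.4169) = 0.03808 N·m.

τ ≈ 0.0381 N·m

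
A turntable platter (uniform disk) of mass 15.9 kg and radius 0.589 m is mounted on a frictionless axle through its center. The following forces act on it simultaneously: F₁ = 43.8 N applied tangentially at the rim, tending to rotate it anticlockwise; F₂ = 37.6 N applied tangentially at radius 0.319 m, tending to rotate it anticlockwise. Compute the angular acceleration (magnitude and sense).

α ≈ 13.7 rad/s², anticlockwise

I = ½MR² = (1/2)(15.9)(0.589)² = 2.758 kg·m².
Taking anticlockwise as positive: τ₁ = +(43.8)(0.589) = +25.80 N·m; τ₂ = +(37.6)(0.319) = +11.99 N·m.
Net torque τ = 37.79 N·m.
α = τ/I = 37.79/2.758 = 13.70 rad/s².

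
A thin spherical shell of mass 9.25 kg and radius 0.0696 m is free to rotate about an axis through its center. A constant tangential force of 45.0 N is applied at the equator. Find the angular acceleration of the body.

α ≈ 105 rad/s²

I = (2/3)MR² = (2/3)(9.25)(0.0696)² = 0.02987 kg·m².
τ = F R = (45.0)(0.0696) = 3.132 N·m.
From τ = Iα: α = 3.132/0.02987 = 104.8 rad/s².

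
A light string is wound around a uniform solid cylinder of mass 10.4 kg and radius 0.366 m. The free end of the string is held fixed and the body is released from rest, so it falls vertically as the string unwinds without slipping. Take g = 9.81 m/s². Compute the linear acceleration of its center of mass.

a ≈ 6.54 m/s²

Translation: Mg − T = Ma. Rotation about the center: TR = Iα with I = ½MR².
With a = αR: T = (I/R²)a = (1/2)M a, so Mg = (1 + 0.5000)Ma.
a = g/(1 + 0.5000) = 9.81/1.500 = 6.540 m/s².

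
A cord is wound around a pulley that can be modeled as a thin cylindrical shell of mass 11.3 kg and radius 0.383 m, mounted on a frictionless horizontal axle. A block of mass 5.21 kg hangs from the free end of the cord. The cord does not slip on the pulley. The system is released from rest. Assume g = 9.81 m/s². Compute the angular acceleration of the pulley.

α ≈ 8.08 rad/s²

I = MR² = (11.3)(0.383)² = 1.658 kg·m².
Block: mg − T = ma. Pulley: TR = Iα. No-slip: a = αR, so T = (I/R²)a = 11.30·a.
Then mg = (m + 11.30)a, so a = (5.21)(9.81)/(5.21 + 11.30) = 3.096 m/s².
α = a/R = 3.096/0.383 = 8.083 rad/s².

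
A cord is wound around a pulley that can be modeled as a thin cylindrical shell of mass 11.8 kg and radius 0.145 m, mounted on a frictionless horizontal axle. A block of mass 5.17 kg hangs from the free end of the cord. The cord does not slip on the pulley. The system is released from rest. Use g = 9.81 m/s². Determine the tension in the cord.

T ≈ 35.3 N

I = MR² = (11.8)(0.145)² = 0.2481 kg·m².
Block: mg − T = ma. Pulley: TR = Iα. No-slip: a = αR, so T = (I/R²)a = 11.80·a.
Then mg = (m + 11.80)a, so a = (5.17)(9.81)/(5.17 + 11.80) = 2.989 m/s².
T = 11.80·a = 35.27 N.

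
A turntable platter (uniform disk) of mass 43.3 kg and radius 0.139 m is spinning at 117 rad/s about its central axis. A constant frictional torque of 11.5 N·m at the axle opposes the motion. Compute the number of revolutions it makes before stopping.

≈ 39.6 revolutions

I = ½MR² = (1/2)(43.3)(0.139)² = 0.4183 kg·m².
The net torque has magnitude 11.5 N·m, opposing ω.
|α| = τ/I = 11.50/0.4183 = 27.49 rad/s² (deceleration).
ω² = ω₀² − 2|α|θ with ω = 0 ⇒ θ = ω₀²/(2|α|) = 249.0 rad = 39.62 rev.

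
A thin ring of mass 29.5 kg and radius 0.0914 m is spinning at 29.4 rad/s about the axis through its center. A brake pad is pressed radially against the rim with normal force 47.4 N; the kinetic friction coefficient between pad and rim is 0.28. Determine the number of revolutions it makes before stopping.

≈ 14.0 revolutions

I = MR² = (29.5)(0.0914)² = 0.2464 kg·m².
Friction force f = μN = (0.28)(47.4) = 13.27 N at the rim; torque magnitude τ = fR = 1.213 N·m, opposing ω.
|α| = τ/I = 1.213/0.2464 = 4.922 rad/s² (deceleration).
ω² = ω₀² − 2|α|θ with ω = 0 ⇒ θ = ω₀²/(2|α|) = 87.80 rad = 13.97 rev.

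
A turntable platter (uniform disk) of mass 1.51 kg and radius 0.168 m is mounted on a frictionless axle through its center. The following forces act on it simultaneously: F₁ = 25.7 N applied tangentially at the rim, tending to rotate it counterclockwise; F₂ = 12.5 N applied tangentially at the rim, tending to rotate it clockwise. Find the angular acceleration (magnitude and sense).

α ≈ 104 rad/s², counterclockwise

I = ½MR² = (1/2)(1.51)(0.168)² = 0.02131 kg·m².
Taking counterclockwise as positive: τ₁ = +(25.7)(0.168) = +4.318 N·m; τ₂ = −(12.5)(0.168) = −2.100 N·m.
Net torque τ = 2.218 N·m.
α = τ/I = 2.218/0.02131 = 104.1 rad/s².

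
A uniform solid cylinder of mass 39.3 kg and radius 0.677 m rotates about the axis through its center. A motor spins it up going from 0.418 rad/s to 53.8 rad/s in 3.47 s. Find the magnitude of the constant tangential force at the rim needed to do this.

I = ½MR² = (1/2)(39.3)(0.677)² = 9.006 kg·m².
α = Δω/Δt = (53.8 − 0.418)/3.47 = 15.38 rad/s².
The required torque is τ = Iα = (9.006)(15.38) = 138.5 N·m.
A tangential force at the rim gives τ = FR, so F = τ/R = 138.5/0.677 = 204.7 N.

F ≈ 205 N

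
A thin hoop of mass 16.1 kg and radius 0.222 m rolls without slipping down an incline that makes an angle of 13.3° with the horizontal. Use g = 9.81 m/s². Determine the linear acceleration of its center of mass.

Translation along the incline: Mg sinθ − f = Ma.
Rotation about the center: fR = Iα with I = MR². No-slip gives a = αR, so f = (I/R²)a = M a.
Substituting: Mg sinθ = (1 + 1.000)Ma, so a = g sinθ/(1 + 1.000) = (9.81) sin 13.3° / 2.000 = 1.128 m/s².

a ≈ 1.13 m/s²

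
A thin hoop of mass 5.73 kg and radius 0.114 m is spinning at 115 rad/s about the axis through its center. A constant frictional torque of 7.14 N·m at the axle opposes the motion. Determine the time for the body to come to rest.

t ≈ 1.20 s

I = MR² = (5.73)(0.114)² = 0.07447 kg·m².
The net torque has magnitude 7.14 N·m, opposing ω.
|α| = τ/I = 7.140/0.07447 = 95.88 rad/s² (deceleration).
0 = ω₀ − |α|t ⇒ t = ω₀/|α| = 115/95.88 = 1.199 s.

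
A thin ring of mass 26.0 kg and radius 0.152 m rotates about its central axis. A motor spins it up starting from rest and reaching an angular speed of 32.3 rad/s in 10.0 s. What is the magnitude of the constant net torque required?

I = MR² = (26.0)(0.152)² = 0.6007 kg·m².
α = Δω/Δt = (32.3 − 0)/10.0 = 3.230 rad/s².
τ = Iα = (0.6007)(3.230) = 1.940 N·m.

τ ≈ 1.94 N·m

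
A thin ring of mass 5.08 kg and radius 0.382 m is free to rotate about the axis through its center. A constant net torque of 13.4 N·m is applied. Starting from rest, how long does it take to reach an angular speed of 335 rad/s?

I = MR² = (5.08)(0.382)² = 0.7413 kg·m².
α = τ/I = 13.4/0.7413 = 18.08 rad/s².
ω = αt ⇒ t = ω/α = 335/18.08 = 18.53 s.

t ≈ 18.5 s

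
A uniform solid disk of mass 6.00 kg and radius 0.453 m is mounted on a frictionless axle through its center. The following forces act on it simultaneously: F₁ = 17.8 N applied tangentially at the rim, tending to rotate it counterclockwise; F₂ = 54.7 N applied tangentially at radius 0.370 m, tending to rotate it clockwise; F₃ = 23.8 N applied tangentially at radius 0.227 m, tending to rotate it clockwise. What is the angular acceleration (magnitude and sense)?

α ≈ 28.6 rad/s², clockwise

I = ½MR² = (1/2)(6.00)(0.453)² = 0.6156 kg·m².
Taking counterclockwise as positive: τ₁ = +(17.8)(0.453) = +8.063 N·m; τ₂ = −(54.7)(0.370) = −20.24 N·m; τ₃ = −(23.8)(0.227) = −5.403 N·m.
Net torque τ = -17.58 N·m.
α = τ/I = -17.58/0.6156 = -28.55 rad/s².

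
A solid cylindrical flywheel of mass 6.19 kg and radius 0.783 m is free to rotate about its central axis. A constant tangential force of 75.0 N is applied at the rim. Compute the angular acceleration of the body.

α ≈ 30.9 rad/s²

I = ½MR² = (1/2)(6.19)(0.783)² = 1.898 kg·m².
τ = F R = (75.0)(0.783) = 58.73 N·m.
Newton's second law for rotation, τ = Iα, gives α = τ/I = 58.73/1.898 = 30.95 rad/s².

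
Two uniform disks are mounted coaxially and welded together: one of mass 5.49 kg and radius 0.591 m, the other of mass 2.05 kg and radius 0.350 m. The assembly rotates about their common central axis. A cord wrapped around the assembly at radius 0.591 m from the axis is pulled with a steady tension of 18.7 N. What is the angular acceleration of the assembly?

α ≈ 10.2 rad/s²

I = ½M₁R₁² + ½M₂R₂² = ½(5.49)(0.591)² + ½(2.05)(0.350)² = 1.084 kg·m².
τ = F r = (18.7)(0.591) = 11.05 N·m.
α = τ/I = 11.05/1.084 = 10.19 rad/s².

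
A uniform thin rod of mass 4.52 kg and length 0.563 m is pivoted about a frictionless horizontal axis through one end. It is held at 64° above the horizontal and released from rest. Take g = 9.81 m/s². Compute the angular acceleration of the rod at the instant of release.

α ≈ 11.5 rad/s²

About the pivot, I = (1/3)ML² = (1/3)(4.52)(0.563)² = 0.4776 kg·m².
The weight acts at the center, a distance L/2 = 0.2815 m from the pivot; τ = Mg(L/2) cos 64° = 5.472 N·m.
α = τ/I = 5.472/0.4776 = 11.46 rad/s².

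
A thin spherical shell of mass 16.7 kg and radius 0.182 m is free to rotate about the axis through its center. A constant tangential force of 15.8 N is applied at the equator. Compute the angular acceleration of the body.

I = (2/3)MR² = (2/3)(16.7)(0.182)² = 0.3688 kg·m².
τ = F R = (15.8)(0.182) = 2.876 N·m.
From τ = Iα: α = 2.876/0.3688 = 7.798 rad/s².

α ≈ 7.80 rad/s²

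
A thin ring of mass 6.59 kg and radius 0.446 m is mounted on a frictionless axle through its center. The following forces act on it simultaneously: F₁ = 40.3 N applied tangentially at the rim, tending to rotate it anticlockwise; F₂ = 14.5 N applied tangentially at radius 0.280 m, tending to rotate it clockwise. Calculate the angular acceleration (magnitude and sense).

α ≈ 10.6 rad/s², anticlockwise

I = MR² = (6.59)(0.446)² = 1.311 kg·m².
Taking anticlockwise as positive: τ₁ = +(40.3)(0.446) = +17.97 N·m; τ₂ = −(14.5)(0.280) = −4.060 N·m.
Net torque τ = 13.91 N·m.
α = τ/I = 13.91/1.311 = 10.61 rad/s².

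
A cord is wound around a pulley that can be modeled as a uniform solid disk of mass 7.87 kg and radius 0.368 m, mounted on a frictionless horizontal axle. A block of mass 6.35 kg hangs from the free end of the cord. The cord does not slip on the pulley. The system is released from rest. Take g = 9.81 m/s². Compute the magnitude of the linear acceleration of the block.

a ≈ 6.06 m/s²

I = ½MR² = (1/2)(7.87)(0.368)² = 0.5329 kg·m².
Block: mg − T = ma. Pulley: TR = Iα. No-slip: a = αR, so T = (I/R²)a = 3.935·a.
Then mg = (m + 3.935)a, so a = (6.35)(9.81)/(6.35 + 3.935) = 6.057 m/s².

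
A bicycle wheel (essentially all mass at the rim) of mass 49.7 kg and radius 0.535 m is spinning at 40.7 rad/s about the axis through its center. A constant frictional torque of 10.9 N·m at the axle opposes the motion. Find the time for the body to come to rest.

t ≈ 53.1 s

I = MR² = (49.7)(0.535)² = 14.23 kg·m².
The net torque has magnitude 10.9 N·m, opposing ω.
|α| = τ/I = 10.90/14.23 = 0.7662 rad/s² (deceleration).
0 = ω₀ − |α|t ⇒ t = ω₀/|α| = 40.7/0.7662 = 53.12 s.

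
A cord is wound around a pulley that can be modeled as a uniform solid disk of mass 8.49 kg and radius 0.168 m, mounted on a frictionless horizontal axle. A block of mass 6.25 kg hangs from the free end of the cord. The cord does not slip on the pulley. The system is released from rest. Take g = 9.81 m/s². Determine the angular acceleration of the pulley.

α ≈ 34.8 rad/s²

I = ½MR² = (1/2)(8.49)(0.168)² = 0.1198 kg·m².
Block: mg − T = ma. Pulley: TR = Iα. No-slip: a = αR, so T = (I/R²)a = 4.245·a.
Then mg = (m + 4.245)a, so a = (6.25)(9.81)/(6.25 + 4.245) = 5.842 m/s².
α = a/R = 5.842/0.168 = 34.77 rad/s².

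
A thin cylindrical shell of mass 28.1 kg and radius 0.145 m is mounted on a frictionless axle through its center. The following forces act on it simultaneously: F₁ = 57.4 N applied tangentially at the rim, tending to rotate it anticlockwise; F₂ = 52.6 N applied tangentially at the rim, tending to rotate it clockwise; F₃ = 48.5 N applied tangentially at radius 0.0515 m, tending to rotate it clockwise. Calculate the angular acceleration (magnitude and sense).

I = MR² = (28.1)(0.145)² = 0.5908 kg·m².
Taking anticlockwise as positive: τ₁ = +(57.4)(0.145) = +8.323 N·m; τ₂ = −(52.6)(0.145) = −7.627 N·m; τ₃ = −(48.5)(0.0515) = −2.498 N·m.
Net torque τ = -1.802 N·m.
α = τ/I = -1.802/0.5908 = -3.050 rad/s².

α ≈ 3.05 rad/s², clockwise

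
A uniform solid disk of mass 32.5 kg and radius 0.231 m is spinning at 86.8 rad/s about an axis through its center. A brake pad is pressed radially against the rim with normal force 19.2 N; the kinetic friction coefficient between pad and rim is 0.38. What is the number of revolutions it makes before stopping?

≈ 308 revolutions

I = ½MR² = (1/2)(32.5)(0.231)² = 0.8671 kg·m².
Friction force f = μN = (0.38)(19.2) = 7.296 N at the rim; torque magnitude τ = fR = 1.685 N·m, opposing ω.
|α| = τ/I = 1.685/0.8671 = 1.944 rad/s² (deceleration).
ω² = ω₀² − 2|α|θ with ω = 0 ⇒ θ = ω₀²/(2|α|) = 1938 rad = 308.5 rev.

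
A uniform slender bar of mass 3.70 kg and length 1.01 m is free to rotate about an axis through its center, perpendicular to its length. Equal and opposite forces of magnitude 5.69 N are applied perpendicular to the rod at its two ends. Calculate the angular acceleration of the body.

α ≈ 18.3 rad/s²

I = (1/12)ML² = (1/12)(3.70)(1.01)² = 0.3145 kg·m².
The couple gives τ = F·(L/2) + F·(L/2) = F L = (5.69)(1.01) = 5.747 N·m.
From τ = Iα: α = 5.747/0.3145 = 18.27 rad/s².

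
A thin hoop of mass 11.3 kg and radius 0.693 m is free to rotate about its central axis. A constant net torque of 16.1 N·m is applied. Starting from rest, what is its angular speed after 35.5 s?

I = MR² = (11.3)(0.693)² = 5.427 kg·m².
α = τ/I = 16.1/5.427 = 2.967 rad/s².
ω = ω₀ + αt = 0 + (2.967)(35.5) = 105.3 rad/s.

ω ≈ 105 rad/s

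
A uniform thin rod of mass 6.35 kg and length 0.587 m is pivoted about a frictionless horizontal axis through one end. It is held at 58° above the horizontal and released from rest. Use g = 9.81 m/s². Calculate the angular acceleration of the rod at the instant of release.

α ≈ 13.3 rad/s²

About the pivot, I = (1/3)ML² = (1/3)(6.35)(0.587)² = 0.7293 kg·m².
The weight acts at the center, a distance L/2 = 0.2935 m from the pivot; τ = Mg(L/2) cos 58° = 9.689 N·m.
α = τ/I = 9.689/0.7293 = 13.28 rad/s².
(Equivalently α = (3g/(2L)) cos 58° = 13.28 rad/s².)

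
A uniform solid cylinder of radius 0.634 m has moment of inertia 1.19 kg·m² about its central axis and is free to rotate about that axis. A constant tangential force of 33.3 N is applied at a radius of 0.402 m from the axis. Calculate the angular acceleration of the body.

τ = F·r = (33.3)(0.402) = 13.39 N·m.
Newton's second law for rotation, τ = Iα, gives α = τ/I = 13.39/1.190 = 11.25 rad/s².

α ≈ 11.2 rad/s²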